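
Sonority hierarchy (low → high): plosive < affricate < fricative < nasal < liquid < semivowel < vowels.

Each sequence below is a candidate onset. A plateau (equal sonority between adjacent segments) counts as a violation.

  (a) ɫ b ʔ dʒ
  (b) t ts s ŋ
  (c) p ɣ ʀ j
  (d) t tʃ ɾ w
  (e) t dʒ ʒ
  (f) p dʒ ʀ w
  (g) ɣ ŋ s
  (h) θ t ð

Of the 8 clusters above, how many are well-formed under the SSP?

(a) sonority 5-1-1-2: ill-formed.
(b) sonority 1-2-3-4: well-formed.
(c) sonority 1-3-5-6: well-formed.
(d) sonority 1-2-5-6: well-formed.
(e) sonority 1-2-3: well-formed.
(f) sonority 1-2-5-6: well-formed.
(g) sonority 3-4-3: ill-formed.
(h) sonority 3-1-3: ill-formed.

5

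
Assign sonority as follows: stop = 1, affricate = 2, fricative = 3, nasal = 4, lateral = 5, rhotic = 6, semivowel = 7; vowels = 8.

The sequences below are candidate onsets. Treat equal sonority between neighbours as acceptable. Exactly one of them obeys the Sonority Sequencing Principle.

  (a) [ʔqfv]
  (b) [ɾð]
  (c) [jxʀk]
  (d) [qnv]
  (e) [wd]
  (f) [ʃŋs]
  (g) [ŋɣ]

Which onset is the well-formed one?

(a) [ʔqfv]: profile 1-1-3-3 — obeys.
(b) [ɾð]: profile 6-3 — violates.
(c) [jxʀk]: profile 7-3-6-1 — violates.
(d) [qnv]: profile 1-4-3 — violates.
(e) [wd]: profile 7-1 — violates.
(f) [ʃŋs]: profile 3-4-3 — violates.
(g) [ŋɣ]: profile 4-3 — violates.

a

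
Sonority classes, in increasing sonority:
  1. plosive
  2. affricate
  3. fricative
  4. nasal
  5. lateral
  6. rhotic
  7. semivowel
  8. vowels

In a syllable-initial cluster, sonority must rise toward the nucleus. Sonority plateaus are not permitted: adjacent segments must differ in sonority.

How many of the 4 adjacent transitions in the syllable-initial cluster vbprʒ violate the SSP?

3

/v/ — fricative, sonority 3.
/b/ — plosive, sonority 1.
/p/ — plosive, sonority 1.
/r/ — rhotic, sonority 6.
/ʒ/ — fricative, sonority 3.
/v/→/b/: 3→1 (does not rise) — violation.
/b/→/p/: 1→1 (plateau) — violation.
/p/→/r/: 1→6 (rises) — ok.
/r/→/ʒ/: 6→3 (does not rise) — violation.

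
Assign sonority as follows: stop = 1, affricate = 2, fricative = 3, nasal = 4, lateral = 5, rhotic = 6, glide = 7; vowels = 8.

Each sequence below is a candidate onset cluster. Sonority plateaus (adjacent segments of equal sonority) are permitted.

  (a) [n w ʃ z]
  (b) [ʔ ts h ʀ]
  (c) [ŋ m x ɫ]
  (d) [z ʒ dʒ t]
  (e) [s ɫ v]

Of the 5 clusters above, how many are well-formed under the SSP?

(a) [n w ʃ z]: profile 4-7-3-3 — violates.
(b) [ʔ ts h ʀ]: profile 1-2-3-6 — obeys.
(c) [ŋ m x ɫ]: profile 4-4-3-5 — violates.
(d) [z ʒ dʒ t]: profile 3-3-2-1 — violates.
(e) [s ɫ v]: profile 3-5-3 — violates.

1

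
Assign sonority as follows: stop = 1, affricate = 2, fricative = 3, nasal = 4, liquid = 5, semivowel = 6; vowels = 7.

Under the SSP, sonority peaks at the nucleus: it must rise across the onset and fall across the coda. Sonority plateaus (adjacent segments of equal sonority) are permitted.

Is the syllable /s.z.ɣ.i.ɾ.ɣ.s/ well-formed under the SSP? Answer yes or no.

yes

Onset: /s/ is a fricative (sonority 3), /z/ is a fricative (sonority 3), /ɣ/ is a fricative (sonority 3); then the nucleus /i/ (sonority 7).
Onset profile 3-3-3-7 — rises to the nucleus.
Coda: /ɾ/ is a liquid (sonority 5), /ɣ/ is a fricative (sonority 3), /s/ is a fricative (sonority 3).
Coda profile 7-5-3-3 — falls from the nucleus.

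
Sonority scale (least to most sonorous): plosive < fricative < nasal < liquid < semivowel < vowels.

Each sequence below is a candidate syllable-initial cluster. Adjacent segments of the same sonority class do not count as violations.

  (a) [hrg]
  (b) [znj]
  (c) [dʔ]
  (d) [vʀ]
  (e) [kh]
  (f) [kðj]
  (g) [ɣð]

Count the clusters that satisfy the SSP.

6

(a) [hrg]: profile 2-4-1 — violates.
(b) [znj]: profile 2-3-5 — obeys.
(c) [dʔ]: profile 1-1 — obeys.
(d) [vʀ]: profile 2-4 — obeys.
(e) [kh]: profile 1-2 — obeys.
(f) [kðj]: profile 1-2-5 — obeys.
(g) [ɣð]: profile 2-2 — obeys.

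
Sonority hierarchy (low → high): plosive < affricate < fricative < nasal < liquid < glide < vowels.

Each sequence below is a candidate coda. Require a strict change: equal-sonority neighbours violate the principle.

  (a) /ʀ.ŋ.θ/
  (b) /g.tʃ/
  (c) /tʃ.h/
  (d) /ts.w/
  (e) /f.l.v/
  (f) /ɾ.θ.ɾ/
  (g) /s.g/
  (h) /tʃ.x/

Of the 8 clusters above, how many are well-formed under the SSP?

2

(a) /ʀ.ŋ.θ/: profile 5-4-3 — obeys.
(b) /g.tʃ/: profile 1-2 — violates.
(c) /tʃ.h/: profile 2-3 — violates.
(d) /ts.w/: profile 2-6 — violates.
(e) /f.l.v/: profile 3-5-3 — violates.
(f) /ɾ.θ.ɾ/: profile 5-3-5 — violates.
(g) /s.g/: profile 3-1 — obeys.
(h) /tʃ.x/: profile 2-3 — violates.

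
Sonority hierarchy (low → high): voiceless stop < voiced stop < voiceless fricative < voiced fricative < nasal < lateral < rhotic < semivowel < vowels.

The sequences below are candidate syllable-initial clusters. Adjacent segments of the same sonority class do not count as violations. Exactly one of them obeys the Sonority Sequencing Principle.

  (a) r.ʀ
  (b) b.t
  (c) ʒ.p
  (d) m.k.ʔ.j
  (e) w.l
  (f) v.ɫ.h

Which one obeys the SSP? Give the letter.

(a) sonority 7-7: well-formed.
(b) sonority 2-1: ill-formed.
(c) sonority 4-1: ill-formed.
(d) sonority 5-1-1-8: ill-formed.
(e) sonority 8-6: ill-formed.
(f) sonority 4-6-3: ill-formed.

a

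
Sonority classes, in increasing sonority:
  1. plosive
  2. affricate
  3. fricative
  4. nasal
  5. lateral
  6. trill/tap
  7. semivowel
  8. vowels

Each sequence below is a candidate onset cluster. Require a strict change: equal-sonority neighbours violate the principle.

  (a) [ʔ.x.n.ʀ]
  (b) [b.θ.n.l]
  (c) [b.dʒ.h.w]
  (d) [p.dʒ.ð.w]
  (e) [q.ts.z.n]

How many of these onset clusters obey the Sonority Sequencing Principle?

(a) 1-3-4-6 → obeys
(b) 1-3-4-5 → obeys
(c) 1-2-3-7 → obeys
(d) 1-2-3-7 → obeys
(e) 1-2-3-4 → obeys

5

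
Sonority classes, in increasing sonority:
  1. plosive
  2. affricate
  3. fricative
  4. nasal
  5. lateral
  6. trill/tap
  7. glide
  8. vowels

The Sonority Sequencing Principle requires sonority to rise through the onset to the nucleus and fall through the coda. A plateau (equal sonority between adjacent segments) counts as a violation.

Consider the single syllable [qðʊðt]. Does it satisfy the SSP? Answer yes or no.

Onset: /q/ is a plosive (sonority 1), /ð/ is a fricative (sonority 3); then the nucleus /ʊ/ (sonority 8).
Onset profile 1-3-8 — rises to the nucleus.
Coda: /ð/ is a fricative (sonority 3), /t/ is a plosive (sonority 1).
Coda profile 8-3-1 — falls from the nucleus.

yes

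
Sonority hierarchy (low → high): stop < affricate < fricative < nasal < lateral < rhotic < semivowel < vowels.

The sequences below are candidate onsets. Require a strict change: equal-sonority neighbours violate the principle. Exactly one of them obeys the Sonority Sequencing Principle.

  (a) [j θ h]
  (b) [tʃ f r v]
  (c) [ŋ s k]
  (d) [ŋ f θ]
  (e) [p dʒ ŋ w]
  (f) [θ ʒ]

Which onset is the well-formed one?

e

(a) sonority 7-3-3: ill-formed.
(b) sonority 2-3-6-3: ill-formed.
(c) sonority 4-3-1: ill-formed.
(d) sonority 4-3-3: ill-formed.
(e) sonority 1-2-4-7: well-formed.
(f) sonority 3-3: ill-formed.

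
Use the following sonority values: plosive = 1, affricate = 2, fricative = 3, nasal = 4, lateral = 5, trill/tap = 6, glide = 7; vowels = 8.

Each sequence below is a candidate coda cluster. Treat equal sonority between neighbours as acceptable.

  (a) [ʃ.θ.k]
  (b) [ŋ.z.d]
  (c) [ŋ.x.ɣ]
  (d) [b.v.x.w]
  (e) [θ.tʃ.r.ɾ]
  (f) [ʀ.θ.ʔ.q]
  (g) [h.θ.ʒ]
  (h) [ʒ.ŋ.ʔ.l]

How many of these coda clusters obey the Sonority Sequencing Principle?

(a) sonority 3-3-1: well-formed.
(b) sonority 4-3-1: well-formed.
(c) sonority 4-3-3: well-formed.
(d) sonority 1-3-3-7: ill-formed.
(e) sonority 3-2-6-6: ill-formed.
(f) sonority 6-3-1-1: well-formed.
(g) sonority 3-3-3: well-formed.
(h) sonority 3-4-1-5: ill-formed.

5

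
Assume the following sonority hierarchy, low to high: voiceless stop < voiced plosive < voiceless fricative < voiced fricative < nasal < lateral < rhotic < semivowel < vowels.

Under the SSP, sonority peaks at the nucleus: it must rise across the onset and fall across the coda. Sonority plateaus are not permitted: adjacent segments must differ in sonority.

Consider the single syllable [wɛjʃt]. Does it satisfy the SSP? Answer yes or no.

Onset: /w/ is a semivowel (sonority 8); then the nucleus /ɛ/ (sonority 9).
Onset profile 8-9 — rises to the nucleus.
Coda: /j/ is a semivowel (sonority 8), /ʃ/ is a voiceless fricative (sonority 3), /t/ is a voiceless stop (sonority 1).
Coda profile 9-8-3-1 — falls from the nucleus.

yes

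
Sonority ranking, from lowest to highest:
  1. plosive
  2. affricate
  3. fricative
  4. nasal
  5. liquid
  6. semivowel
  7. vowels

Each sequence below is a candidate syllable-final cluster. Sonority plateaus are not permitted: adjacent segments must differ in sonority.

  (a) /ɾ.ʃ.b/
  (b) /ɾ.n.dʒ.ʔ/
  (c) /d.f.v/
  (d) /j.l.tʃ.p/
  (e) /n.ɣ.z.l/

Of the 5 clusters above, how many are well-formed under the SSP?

(a) sonority 5-3-1: well-formed.
(b) sonority 5-4-2-1: well-formed.
(c) sonority 1-3-3: ill-formed.
(d) sonority 6-5-2-1: well-formed.
(e) sonority 4-3-3-5: ill-formed.

3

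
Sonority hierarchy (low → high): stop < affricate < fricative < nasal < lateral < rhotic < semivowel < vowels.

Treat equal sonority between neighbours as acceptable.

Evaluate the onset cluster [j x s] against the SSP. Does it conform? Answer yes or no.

/j/ is a semivowel (sonority 7).
/x/ is a fricative (sonority 3).
/s/ is a fricative (sonority 3).
The profile is 7-3-3. Between /j/ (7) and /x/ (3) sonority does not rise, so the cluster violates the SSP.

no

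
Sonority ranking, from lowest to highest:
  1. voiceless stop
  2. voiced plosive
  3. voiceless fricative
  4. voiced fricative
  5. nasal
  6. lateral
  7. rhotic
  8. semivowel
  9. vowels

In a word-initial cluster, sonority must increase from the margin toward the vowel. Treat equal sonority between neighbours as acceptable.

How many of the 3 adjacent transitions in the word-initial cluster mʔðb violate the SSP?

/m/: nasal = 5.
/ʔ/: voiceless stop = 1.
/ð/: voiced fricative = 4.
/b/: voiced plosive = 2.
/m/→/ʔ/: 5→1 (does not rise) — violation.
/ʔ/→/ð/: 1→4 (rises) — ok.
/ð/→/b/: 4→2 (does not rise) — violation.

2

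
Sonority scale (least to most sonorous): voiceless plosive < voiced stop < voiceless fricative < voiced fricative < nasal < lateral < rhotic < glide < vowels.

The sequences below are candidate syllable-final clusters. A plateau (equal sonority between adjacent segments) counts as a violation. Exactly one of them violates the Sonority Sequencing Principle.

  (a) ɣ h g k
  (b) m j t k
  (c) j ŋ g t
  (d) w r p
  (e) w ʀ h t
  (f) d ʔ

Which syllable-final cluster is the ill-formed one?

(a) 4-3-2-1 → obeys
(b) 5-8-1-1 → violates
(c) 8-5-2-1 → obeys
(d) 8-7-1 → obeys
(e) 8-7-3-1 → obeys
(f) 2-1 → obeys

b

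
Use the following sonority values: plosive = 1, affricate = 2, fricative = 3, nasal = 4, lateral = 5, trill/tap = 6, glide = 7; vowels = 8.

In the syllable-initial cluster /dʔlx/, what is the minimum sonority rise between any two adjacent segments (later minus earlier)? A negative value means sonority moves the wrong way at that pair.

-2

/d/: plosive = 1.
/ʔ/: plosive = 1.
/l/: lateral = 5.
/x/: fricative = 3.
/d/→/ʔ/: change +0.
/ʔ/→/l/: change +4.
/l/→/x/: change -2.
Minimum = -2.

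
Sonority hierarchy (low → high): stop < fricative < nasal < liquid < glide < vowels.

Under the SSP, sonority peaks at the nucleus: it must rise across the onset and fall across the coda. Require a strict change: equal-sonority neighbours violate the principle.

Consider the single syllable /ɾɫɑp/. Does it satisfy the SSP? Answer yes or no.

no

Onset: /ɾ/ is a liquid (sonority 4), /ɫ/ is a liquid (sonority 4); then the nucleus /ɑ/ (sonority 6).
Onset profile 4-4-6 — does not strictly rise throughout.
Coda: /p/ is a stop (sonority 1).
Coda profile 6-1 — falls from the nucleus.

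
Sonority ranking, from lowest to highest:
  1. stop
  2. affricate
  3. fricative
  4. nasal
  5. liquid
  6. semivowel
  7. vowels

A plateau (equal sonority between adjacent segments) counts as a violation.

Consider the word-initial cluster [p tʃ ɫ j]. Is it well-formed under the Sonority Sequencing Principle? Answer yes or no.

yes

/p/: stop = 1.
/tʃ/: affricate = 2.
/ɫ/: liquid = 5.
/j/: semivowel = 6.
The profile 1-2-5-6 strictly rises, so the word-initial cluster satisfies the SSP.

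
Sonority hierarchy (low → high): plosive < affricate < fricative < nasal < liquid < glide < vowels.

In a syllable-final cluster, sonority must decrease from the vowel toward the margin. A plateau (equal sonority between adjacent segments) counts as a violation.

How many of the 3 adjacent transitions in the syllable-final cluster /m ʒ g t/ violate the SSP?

/m/ — nasal, sonority 4.
/ʒ/ — fricative, sonority 3.
/g/ — plosive, sonority 1.
/t/ — plosive, sonority 1.
/m/→/ʒ/: 4→3 (falls) — ok.
/ʒ/→/g/: 3→1 (falls) — ok.
/g/→/t/: 1→1 (plateau) — violation.

1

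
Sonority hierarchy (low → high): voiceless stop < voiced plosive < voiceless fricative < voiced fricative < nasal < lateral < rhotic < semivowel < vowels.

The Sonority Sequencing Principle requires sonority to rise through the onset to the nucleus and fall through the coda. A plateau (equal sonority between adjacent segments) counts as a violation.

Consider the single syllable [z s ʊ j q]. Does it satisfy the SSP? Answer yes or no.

no

Onset: /z/ is a voiced fricative (sonority 4), /s/ is a voiceless fricative (sonority 3); then the nucleus /ʊ/ (sonority 9).
Onset profile 4-3-9 — does not strictly rise throughout.
Coda: /j/ is a semivowel (sonority 8), /q/ is a voiceless stop (sonority 1).
Coda profile 9-8-1 — falls from the nucleus.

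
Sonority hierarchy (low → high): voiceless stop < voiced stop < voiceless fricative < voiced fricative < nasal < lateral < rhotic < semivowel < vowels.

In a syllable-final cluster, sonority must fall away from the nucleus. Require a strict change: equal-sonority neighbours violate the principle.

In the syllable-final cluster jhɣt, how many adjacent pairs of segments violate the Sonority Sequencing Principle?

1

/j/ is a semivowel (sonority 8).
/h/ is a voiceless fricative (sonority 3).
/ɣ/ is a voiced fricative (sonority 4).
/t/ is a voiceless stop (sonority 1).
/j/→/h/: 8→3 (falls) — ok.
/h/→/ɣ/: 3→4 (does not fall) — violation.
/ɣ/→/t/: 4→1 (falls) — ok.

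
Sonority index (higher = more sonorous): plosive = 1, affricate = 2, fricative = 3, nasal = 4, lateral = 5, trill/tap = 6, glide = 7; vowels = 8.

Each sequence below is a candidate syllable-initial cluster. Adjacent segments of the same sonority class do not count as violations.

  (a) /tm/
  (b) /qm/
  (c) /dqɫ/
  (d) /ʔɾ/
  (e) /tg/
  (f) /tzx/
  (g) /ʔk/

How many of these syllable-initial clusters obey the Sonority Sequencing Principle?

7

(a) sonority 1-4: well-formed.
(b) sonority 1-4: well-formed.
(c) sonority 1-1-5: well-formed.
(d) sonority 1-6: well-formed.
(e) sonority 1-1: well-formed.
(f) sonority 1-3-3: well-formed.
(g) sonority 1-1: well-formed.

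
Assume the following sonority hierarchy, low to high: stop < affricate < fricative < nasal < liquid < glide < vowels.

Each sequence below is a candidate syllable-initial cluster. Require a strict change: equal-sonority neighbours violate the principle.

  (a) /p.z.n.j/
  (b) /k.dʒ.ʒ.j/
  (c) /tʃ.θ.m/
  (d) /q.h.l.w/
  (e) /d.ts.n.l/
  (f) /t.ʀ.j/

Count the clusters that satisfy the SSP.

6

(a) /p.z.n.j/: profile 1-3-4-6 — obeys.
(b) /k.dʒ.ʒ.j/: profile 1-2-3-6 — obeys.
(c) /tʃ.θ.m/: profile 2-3-4 — obeys.
(d) /q.h.l.w/: profile 1-3-5-6 — obeys.
(e) /d.ts.n.l/: profile 1-2-4-5 — obeys.
(f) /t.ʀ.j/: profile 1-5-6 — obeys.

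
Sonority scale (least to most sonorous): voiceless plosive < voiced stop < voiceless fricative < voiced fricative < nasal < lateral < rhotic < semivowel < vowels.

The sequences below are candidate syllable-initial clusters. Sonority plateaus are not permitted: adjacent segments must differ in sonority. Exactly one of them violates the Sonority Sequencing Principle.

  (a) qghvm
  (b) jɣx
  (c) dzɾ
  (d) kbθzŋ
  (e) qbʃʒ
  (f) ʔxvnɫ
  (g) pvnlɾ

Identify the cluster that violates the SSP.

b

(a) sonority 1-2-3-4-5: well-formed.
(b) sonority 8-4-3: ill-formed.
(c) sonority 2-4-7: well-formed.
(d) sonority 1-2-3-4-5: well-formed.
(e) sonority 1-2-3-4: well-formed.
(f) sonority 1-3-4-5-6: well-formed.
(g) sonority 1-4-5-6-7: well-formed.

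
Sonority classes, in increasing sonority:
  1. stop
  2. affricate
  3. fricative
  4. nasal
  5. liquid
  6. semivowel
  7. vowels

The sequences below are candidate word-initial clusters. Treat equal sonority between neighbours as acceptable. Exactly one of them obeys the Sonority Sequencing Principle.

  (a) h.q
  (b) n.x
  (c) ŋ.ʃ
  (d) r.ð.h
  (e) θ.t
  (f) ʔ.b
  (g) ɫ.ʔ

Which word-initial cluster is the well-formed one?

f

(a) h.q: profile 3-1 — violates.
(b) n.x: profile 4-3 — violates.
(c) ŋ.ʃ: profile 4-3 — violates.
(d) r.ð.h: profile 5-3-3 — violates.
(e) θ.t: profile 3-1 — violates.
(f) ʔ.b: profile 1-1 — obeys.
(g) ɫ.ʔ: profile 5-1 — violates.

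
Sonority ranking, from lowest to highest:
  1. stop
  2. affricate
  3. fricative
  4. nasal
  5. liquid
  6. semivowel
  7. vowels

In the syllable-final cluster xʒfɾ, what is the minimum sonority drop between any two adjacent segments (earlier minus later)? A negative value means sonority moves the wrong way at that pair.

-2

/x/: fricative = 3.
/ʒ/: fricative = 3.
/f/: fricative = 3.
/ɾ/: liquid = 5.
/x/→/ʒ/: change +0.
/ʒ/→/f/: change +0.
/f/→/ɾ/: change -2.
Minimum = -2.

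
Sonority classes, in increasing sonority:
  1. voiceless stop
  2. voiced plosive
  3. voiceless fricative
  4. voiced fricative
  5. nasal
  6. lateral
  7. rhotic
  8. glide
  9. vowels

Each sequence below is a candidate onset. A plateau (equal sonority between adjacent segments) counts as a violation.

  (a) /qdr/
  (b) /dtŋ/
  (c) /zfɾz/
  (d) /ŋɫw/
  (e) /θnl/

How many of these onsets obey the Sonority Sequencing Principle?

(a) sonority 1-2-7: well-formed.
(b) sonority 2-1-5: ill-formed.
(c) sonority 4-3-7-4: ill-formed.
(d) sonority 5-6-8: well-formed.
(e) sonority 3-5-6: well-formed.

3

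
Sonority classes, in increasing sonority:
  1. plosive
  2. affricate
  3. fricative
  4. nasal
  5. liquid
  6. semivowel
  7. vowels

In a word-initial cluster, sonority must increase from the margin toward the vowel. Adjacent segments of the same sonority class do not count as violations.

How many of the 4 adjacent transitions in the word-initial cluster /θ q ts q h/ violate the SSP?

/θ/ is a fricative (sonority 3).
/q/ is a plosive (sonority 1).
/ts/ is an affricate (sonority 2).
/q/ is a plosive (sonority 1).
/h/ is a fricative (sonority 3).
/θ/→/q/: 3→1 (does not rise) — violation.
/q/→/ts/: 1→2 (rises) — ok.
/ts/→/q/: 2→1 (does not rise) — violation.
/q/→/h/: 1→3 (rises) — ok.

2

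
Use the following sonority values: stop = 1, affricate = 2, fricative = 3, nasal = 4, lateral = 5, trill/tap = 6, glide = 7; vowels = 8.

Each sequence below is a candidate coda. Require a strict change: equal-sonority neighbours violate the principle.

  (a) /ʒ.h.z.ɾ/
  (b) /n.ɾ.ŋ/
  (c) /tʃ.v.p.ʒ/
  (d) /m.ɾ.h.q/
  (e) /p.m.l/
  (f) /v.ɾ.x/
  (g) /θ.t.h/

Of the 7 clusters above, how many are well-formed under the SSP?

0

(a) /ʒ.h.z.ɾ/: profile 3-3-3-6 — violates.
(b) /n.ɾ.ŋ/: profile 4-6-4 — violates.
(c) /tʃ.v.p.ʒ/: profile 2-3-1-3 — violates.
(d) /m.ɾ.h.q/: profile 4-6-3-1 — violates.
(e) /p.m.l/: profile 1-4-5 — violates.
(f) /v.ɾ.x/: profile 3-6-3 — violates.
(g) /θ.t.h/: profile 3-1-3 — violates.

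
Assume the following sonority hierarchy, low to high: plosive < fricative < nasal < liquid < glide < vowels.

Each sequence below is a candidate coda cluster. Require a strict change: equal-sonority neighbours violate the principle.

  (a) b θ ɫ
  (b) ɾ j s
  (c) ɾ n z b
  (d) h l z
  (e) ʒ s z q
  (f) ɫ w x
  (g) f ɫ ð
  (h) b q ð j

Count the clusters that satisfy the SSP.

1

(a) 1-2-4 → violates
(b) 4-5-2 → violates
(c) 4-3-2-1 → obeys
(d) 2-4-2 → violates
(e) 2-2-2-1 → violates
(f) 4-5-2 → violates
(g) 2-4-2 → violates
(h) 1-1-2-5 → violates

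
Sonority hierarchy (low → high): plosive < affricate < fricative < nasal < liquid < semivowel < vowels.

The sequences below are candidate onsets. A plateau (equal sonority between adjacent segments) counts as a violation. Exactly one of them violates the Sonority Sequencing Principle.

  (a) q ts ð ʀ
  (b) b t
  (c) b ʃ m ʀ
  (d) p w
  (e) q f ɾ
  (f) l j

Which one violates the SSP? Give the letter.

b

(a) q ts ð ʀ: profile 1-2-3-5 — obeys.
(b) b t: profile 1-1 — violates.
(c) b ʃ m ʀ: profile 1-3-4-5 — obeys.
(d) p w: profile 1-6 — obeys.
(e) q f ɾ: profile 1-3-5 — obeys.
(f) l j: profile 5-6 — obeys.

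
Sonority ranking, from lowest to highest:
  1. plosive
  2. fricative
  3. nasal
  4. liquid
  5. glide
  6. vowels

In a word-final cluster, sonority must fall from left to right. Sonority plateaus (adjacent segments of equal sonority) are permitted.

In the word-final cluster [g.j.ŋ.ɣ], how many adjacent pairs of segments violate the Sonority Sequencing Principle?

1

/g/: plosive = 1.
/j/: glide = 5.
/ŋ/: nasal = 3.
/ɣ/: fricative = 2.
/g/→/j/: 1→5 (does not fall) — violation.
/j/→/ŋ/: 5→3 (falls) — ok.
/ŋ/→/ɣ/: 3→2 (falls) — ok.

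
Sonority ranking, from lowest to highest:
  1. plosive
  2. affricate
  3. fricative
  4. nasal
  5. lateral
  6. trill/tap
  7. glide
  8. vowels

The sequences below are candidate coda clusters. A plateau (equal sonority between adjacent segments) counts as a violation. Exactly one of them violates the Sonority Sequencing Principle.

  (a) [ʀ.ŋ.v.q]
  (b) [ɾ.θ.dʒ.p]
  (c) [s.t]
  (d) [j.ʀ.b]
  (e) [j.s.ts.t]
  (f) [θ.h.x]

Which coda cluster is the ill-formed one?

f

(a) sonority 6-4-3-1: well-formed.
(b) sonority 6-3-2-1: well-formed.
(c) sonority 3-1: well-formed.
(d) sonority 7-6-1: well-formed.
(e) sonority 7-3-2-1: well-formed.
(f) sonority 3-3-3: ill-formed.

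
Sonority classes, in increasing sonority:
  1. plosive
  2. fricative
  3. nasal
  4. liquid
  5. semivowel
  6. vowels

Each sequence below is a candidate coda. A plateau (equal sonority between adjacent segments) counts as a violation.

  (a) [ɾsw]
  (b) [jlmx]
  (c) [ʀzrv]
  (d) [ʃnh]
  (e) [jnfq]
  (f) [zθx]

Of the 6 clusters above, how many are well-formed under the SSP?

(a) 4-2-5 → violates
(b) 5-4-3-2 → obeys
(c) 4-2-4-2 → violates
(d) 2-3-2 → violates
(e) 5-3-2-1 → obeys
(f) 2-2-2 → violates

2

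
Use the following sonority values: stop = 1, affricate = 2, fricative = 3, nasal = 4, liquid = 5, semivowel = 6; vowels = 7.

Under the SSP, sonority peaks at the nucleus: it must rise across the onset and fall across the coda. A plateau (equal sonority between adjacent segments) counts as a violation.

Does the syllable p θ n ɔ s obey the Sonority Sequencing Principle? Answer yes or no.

yes

Onset: /p/ is a stop (sonority 1), /θ/ is a fricative (sonority 3), /n/ is a nasal (sonority 4); then the nucleus /ɔ/ (sonority 7).
Onset profile 1-3-4-7 — rises to the nucleus.
Coda: /s/ is a fricative (sonority 3).
Coda profile 7-3 — falls from the nucleus.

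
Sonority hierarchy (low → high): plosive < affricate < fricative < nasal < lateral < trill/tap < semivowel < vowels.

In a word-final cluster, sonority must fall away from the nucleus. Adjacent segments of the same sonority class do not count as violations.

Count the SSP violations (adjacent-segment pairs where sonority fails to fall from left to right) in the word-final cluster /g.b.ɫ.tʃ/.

1

/g/ — plosive, sonority 1.
/b/ — plosive, sonority 1.
/ɫ/ — lateral, sonority 5.
/tʃ/ — affricate, sonority 2.
/g/→/b/: 1→1 (plateau, allowed) — ok.
/b/→/ɫ/: 1→5 (does not fall) — violation.
/ɫ/→/tʃ/: 5→2 (falls) — ok.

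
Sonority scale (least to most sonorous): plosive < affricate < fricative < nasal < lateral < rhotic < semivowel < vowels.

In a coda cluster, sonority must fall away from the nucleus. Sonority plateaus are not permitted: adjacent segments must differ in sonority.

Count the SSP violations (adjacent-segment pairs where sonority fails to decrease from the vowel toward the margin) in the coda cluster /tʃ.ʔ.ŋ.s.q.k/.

/tʃ/ is an affricate (sonority 2).
/ʔ/ is a plosive (sonority 1).
/ŋ/ is a nasal (sonority 4).
/s/ is a fricative (sonority 3).
/q/ is a plosive (sonority 1).
/k/ is a plosive (sonority 1).
/tʃ/→/ʔ/: 2→1 (falls) — ok.
/ʔ/→/ŋ/: 1→4 (does not fall) — violation.
/ŋ/→/s/: 4→3 (falls) — ok.
/s/→/q/: 3→1 (falls) — ok.
/q/→/k/: 1→1 (plateau) — violation.

2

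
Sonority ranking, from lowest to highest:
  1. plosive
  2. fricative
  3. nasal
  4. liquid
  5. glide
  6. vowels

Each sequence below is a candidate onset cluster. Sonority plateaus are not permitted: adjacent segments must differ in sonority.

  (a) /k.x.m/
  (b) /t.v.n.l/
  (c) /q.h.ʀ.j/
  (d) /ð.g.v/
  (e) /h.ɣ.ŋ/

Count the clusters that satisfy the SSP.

3

(a) 1-2-3 → obeys
(b) 1-2-3-4 → obeys
(c) 1-2-4-5 → obeys
(d) 2-1-2 → violates
(e) 2-2-3 → violates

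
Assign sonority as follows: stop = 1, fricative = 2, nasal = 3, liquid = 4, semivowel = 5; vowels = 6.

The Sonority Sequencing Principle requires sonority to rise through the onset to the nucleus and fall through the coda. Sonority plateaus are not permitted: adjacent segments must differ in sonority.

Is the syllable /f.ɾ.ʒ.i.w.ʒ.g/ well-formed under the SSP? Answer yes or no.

no

Onset: /f/ is a fricative (sonority 2), /ɾ/ is a liquid (sonority 4), /ʒ/ is a fricative (sonority 2); then the nucleus /i/ (sonority 6).
Onset profile 2-4-2-6 — does not strictly rise throughout.
Coda: /w/ is a semivowel (sonority 5), /ʒ/ is a fricative (sonority 2), /g/ is a stop (sonority 1).
Coda profile 6-5-2-1 — falls from the nucleus.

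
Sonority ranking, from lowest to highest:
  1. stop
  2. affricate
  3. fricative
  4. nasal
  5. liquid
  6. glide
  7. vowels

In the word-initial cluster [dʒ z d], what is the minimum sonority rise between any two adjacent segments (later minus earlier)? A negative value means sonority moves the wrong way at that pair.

-2

/dʒ/ — affricate, sonority 2.
/z/ — fricative, sonority 3.
/d/ — stop, sonority 1.
/dʒ/→/z/: change +1.
/z/→/d/: change -2.
Minimum = -2.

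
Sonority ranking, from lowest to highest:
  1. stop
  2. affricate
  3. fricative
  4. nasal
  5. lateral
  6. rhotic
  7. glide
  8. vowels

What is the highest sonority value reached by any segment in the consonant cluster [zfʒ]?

3

/z/: fricative = 3.
/f/: fricative = 3.
/ʒ/: fricative = 3.
The maximum is 3.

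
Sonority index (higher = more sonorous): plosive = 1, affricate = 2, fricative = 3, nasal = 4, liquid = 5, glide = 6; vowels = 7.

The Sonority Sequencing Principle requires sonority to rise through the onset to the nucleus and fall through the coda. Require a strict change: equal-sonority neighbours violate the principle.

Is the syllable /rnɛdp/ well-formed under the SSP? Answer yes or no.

no

Onset: /r/ is a liquid (sonority 5), /n/ is a nasal (sonority 4); then the nucleus /ɛ/ (sonority 7).
Onset profile 5-4-7 — does not strictly rise throughout.
Coda: /d/ is a plosive (sonority 1), /p/ is a plosive (sonority 1).
Coda profile 7-1-1 — does not strictly fall throughout.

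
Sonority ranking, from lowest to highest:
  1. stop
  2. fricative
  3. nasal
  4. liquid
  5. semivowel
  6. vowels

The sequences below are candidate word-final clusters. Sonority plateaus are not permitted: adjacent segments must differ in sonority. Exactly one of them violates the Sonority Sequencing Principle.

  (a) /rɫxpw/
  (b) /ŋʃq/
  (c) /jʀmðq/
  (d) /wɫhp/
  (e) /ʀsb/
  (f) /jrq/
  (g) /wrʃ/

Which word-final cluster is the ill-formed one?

a

(a) /rɫxpw/: profile 4-4-2-1-5 — violates.
(b) /ŋʃq/: profile 3-2-1 — obeys.
(c) /jʀmðq/: profile 5-4-3-2-1 — obeys.
(d) /wɫhp/: profile 5-4-2-1 — obeys.
(e) /ʀsb/: profile 4-2-1 — obeys.
(f) /jrq/: profile 5-4-1 — obeys.
(g) /wrʃ/: profile 5-4-2 — obeys.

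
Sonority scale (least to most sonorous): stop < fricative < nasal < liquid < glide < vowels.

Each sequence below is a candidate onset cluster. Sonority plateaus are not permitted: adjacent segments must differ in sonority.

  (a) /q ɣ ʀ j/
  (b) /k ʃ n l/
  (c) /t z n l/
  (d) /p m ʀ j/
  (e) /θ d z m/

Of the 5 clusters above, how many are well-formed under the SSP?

(a) sonority 1-2-4-5: well-formed.
(b) sonority 1-2-3-4: well-formed.
(c) sonority 1-2-3-4: well-formed.
(d) sonority 1-3-4-5: well-formed.
(e) sonority 2-1-2-3: ill-formed.

4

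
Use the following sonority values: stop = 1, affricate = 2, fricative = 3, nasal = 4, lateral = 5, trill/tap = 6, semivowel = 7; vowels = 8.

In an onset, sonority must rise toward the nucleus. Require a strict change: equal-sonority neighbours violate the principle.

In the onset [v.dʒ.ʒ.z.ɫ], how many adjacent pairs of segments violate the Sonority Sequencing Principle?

/v/ is a fricative (sonority 3).
/dʒ/ is an affricate (sonority 2).
/ʒ/ is a fricative (sonority 3).
/z/ is a fricative (sonority 3).
/ɫ/ is a lateral (sonority 5).
/v/→/dʒ/: 3→2 (does not rise) — violation.
/dʒ/→/ʒ/: 2→3 (rises) — ok.
/ʒ/→/z/: 3→3 (plateau) — violation.
/z/→/ɫ/: 3→5 (rises) — ok.

2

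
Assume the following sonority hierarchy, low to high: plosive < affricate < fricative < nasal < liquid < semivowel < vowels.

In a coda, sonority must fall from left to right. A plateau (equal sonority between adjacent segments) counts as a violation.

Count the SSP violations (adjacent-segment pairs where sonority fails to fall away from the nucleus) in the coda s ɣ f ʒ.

3

/s/: fricative = 3.
/ɣ/: fricative = 3.
/f/: fricative = 3.
/ʒ/: fricative = 3.
/s/→/ɣ/: 3→3 (plateau) — violation.
/ɣ/→/f/: 3→3 (plateau) — violation.
/f/→/ʒ/: 3→3 (plateau) — violation.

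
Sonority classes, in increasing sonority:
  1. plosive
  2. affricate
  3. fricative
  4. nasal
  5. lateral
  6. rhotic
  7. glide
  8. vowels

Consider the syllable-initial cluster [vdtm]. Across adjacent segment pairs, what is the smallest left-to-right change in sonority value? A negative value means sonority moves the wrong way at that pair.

/v/: fricative = 3.
/d/: plosive = 1.
/t/: plosive = 1.
/m/: nasal = 4.
/v/→/d/: change -2.
/d/→/t/: change +0.
/t/→/m/: change +3.
Minimum = -2.

-2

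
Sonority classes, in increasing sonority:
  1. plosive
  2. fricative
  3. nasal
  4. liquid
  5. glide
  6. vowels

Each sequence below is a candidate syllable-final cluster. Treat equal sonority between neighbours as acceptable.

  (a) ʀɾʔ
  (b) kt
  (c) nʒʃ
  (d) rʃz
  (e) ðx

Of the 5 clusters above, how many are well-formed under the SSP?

(a) sonority 4-4-1: well-formed.
(b) sonority 1-1: well-formed.
(c) sonority 3-2-2: well-formed.
(d) sonority 4-2-2: well-formed.
(e) sonority 2-2: well-formed.

5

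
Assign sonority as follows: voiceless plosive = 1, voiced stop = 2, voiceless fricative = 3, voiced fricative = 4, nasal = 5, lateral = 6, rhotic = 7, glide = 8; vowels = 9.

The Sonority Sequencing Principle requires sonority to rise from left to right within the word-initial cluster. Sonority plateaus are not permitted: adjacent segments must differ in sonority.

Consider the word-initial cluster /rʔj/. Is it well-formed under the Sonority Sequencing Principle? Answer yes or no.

/r/ is a rhotic (sonority 7).
/ʔ/ is a voiceless plosive (sonority 1).
/j/ is a glide (sonority 8).
The profile is 7-1-8. Between /r/ (7) and /ʔ/ (1) sonority does not rise, so the cluster violates the SSP.

no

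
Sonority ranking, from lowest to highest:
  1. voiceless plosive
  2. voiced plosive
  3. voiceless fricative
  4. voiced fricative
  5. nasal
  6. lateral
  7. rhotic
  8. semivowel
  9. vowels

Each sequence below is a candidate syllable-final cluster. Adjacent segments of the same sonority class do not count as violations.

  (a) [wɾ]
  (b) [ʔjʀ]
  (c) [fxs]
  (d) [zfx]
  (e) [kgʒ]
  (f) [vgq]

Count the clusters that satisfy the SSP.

(a) [wɾ]: profile 8-7 — obeys.
(b) [ʔjʀ]: profile 1-8-7 — violates.
(c) [fxs]: profile 3-3-3 — obeys.
(d) [zfx]: profile 4-3-3 — obeys.
(e) [kgʒ]: profile 1-2-4 — violates.
(f) [vgq]: profile 4-2-1 — obeys.

4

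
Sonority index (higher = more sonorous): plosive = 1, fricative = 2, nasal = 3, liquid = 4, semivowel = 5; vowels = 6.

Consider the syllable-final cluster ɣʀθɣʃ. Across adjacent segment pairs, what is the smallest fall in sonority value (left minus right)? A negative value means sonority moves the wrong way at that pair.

/ɣ/ — fricative, sonority 2.
/ʀ/ — liquid, sonority 4.
/θ/ — fricative, sonority 2.
/ɣ/ — fricative, sonority 2.
/ʃ/ — fricative, sonority 2.
/ɣ/→/ʀ/: change -2.
/ʀ/→/θ/: change +2.
/θ/→/ɣ/: change +0.
/ɣ/→/ʃ/: change +0.
Minimum = -2.

-2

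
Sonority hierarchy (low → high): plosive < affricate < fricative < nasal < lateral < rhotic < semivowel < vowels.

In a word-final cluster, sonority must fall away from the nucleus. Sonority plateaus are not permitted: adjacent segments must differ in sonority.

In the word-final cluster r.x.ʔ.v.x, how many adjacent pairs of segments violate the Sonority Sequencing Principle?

2

/r/ is a rhotic (sonority 6).
/x/ is a fricative (sonority 3).
/ʔ/ is a plosive (sonority 1).
/v/ is a fricative (sonority 3).
/x/ is a fricative (sonority 3).
/r/→/x/: 6→3 (falls) — ok.
/x/→/ʔ/: 3→1 (falls) — ok.
/ʔ/→/v/: 1→3 (does not fall) — violation.
/v/→/x/: 3→3 (plateau) — violation.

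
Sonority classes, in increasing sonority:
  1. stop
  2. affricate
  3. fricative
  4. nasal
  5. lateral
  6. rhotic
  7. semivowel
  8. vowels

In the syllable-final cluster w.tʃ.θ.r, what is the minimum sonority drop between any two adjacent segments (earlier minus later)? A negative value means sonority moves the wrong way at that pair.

/w/ is a semivowel (sonority 7).
/tʃ/ is an affricate (sonority 2).
/θ/ is a fricative (sonority 3).
/r/ is a rhotic (sonority 6).
/w/→/tʃ/: change +5.
/tʃ/→/θ/: change -1.
/θ/→/r/: change -3.
Minimum = -3.

-3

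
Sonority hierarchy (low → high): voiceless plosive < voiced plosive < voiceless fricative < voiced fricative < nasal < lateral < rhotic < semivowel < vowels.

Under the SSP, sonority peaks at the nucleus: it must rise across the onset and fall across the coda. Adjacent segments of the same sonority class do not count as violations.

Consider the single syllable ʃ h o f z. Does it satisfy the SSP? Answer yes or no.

no

Onset: /ʃ/ is a voiceless fricative (sonority 3), /h/ is a voiceless fricative (sonority 3); then the nucleus /o/ (sonority 9).
Onset profile 3-3-9 — rises to the nucleus.
Coda: /f/ is a voiceless fricative (sonority 3), /z/ is a voiced fricative (sonority 4).
Coda profile 9-3-4 — does not fall throughout.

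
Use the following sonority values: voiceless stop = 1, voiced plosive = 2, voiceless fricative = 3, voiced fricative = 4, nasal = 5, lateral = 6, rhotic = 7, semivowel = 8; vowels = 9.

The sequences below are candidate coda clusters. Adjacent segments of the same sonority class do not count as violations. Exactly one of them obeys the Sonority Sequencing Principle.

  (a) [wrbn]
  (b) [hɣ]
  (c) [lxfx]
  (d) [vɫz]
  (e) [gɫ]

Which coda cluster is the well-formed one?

c

(a) 8-7-2-5 → violates
(b) 3-4 → violates
(c) 6-3-3-3 → obeys
(d) 4-6-4 → violates
(e) 2-6 → violates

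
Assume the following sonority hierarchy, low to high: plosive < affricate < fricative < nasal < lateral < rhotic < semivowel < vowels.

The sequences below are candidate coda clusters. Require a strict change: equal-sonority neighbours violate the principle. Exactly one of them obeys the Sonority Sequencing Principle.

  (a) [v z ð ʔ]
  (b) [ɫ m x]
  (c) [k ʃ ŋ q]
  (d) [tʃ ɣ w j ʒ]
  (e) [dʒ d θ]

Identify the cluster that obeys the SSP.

(a) 3-3-3-1 → violates
(b) 5-4-3 → obeys
(c) 1-3-4-1 → violates
(d) 2-3-7-7-3 → violates
(e) 2-1-3 → violates

b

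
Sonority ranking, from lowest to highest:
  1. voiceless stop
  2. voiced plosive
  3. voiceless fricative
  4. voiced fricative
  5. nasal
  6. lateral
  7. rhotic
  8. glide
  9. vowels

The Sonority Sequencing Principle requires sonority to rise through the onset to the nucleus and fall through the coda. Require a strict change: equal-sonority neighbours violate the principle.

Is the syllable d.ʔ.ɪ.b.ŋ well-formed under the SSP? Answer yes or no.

no

Onset: /d/ is a voiced plosive (sonority 2), /ʔ/ is a voiceless stop (sonority 1); then the nucleus /ɪ/ (sonority 9).
Onset profile 2-1-9 — does not strictly rise throughout.
Coda: /b/ is a voiced plosive (sonority 2), /ŋ/ is a nasal (sonority 5).
Coda profile 9-2-5 — does not strictly fall throughout.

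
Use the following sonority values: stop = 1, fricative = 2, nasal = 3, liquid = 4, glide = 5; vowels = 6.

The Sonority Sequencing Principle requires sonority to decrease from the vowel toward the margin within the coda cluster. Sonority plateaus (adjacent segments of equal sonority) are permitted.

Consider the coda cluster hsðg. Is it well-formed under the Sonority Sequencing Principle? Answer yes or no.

yes

/h/ is a fricative (sonority 2).
/s/ is a fricative (sonority 2).
/ð/ is a fricative (sonority 2).
/g/ is a stop (sonority 1).
The profile 2-2-2-1 is non-increasing (plateaus allowed), so the coda cluster satisfies the SSP.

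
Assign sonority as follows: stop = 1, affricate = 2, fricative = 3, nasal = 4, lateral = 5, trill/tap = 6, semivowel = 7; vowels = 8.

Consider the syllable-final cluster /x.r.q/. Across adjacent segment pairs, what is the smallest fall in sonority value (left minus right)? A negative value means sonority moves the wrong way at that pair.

/x/ is a fricative (sonority 3).
/r/ is a trill/tap (sonority 6).
/q/ is a stop (sonority 1).
/x/→/r/: change -3.
/r/→/q/: change +5.
Minimum = -3.

-3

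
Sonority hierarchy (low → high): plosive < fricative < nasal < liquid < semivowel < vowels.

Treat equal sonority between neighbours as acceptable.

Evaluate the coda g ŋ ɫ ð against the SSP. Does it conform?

no

/g/ is a plosive (sonority 1).
/ŋ/ is a nasal (sonority 3).
/ɫ/ is a liquid (sonority 4).
/ð/ is a fricative (sonority 2).
The profile is 1-3-4-2. Between /g/ (1) and /ŋ/ (3) sonority does not fall, so the cluster violates the SSP.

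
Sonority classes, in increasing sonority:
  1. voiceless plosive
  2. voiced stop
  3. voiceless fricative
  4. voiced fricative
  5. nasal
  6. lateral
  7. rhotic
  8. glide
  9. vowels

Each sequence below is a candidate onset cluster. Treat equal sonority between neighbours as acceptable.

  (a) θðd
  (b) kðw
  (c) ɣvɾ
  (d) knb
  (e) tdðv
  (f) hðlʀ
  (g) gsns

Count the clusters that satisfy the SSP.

(a) 3-4-2 → violates
(b) 1-4-8 → obeys
(c) 4-4-7 → obeys
(d) 1-5-2 → violates
(e) 1-2-4-4 → obeys
(f) 3-4-6-7 → obeys
(g) 2-3-5-3 → violates

4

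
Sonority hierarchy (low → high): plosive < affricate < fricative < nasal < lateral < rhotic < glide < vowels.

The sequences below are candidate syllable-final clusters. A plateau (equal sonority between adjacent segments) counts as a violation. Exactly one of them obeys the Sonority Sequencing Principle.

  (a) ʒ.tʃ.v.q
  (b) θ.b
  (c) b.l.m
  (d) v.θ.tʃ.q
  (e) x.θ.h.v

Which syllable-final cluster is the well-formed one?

(a) sonority 3-2-3-1: ill-formed.
(b) sonority 3-1: well-formed.
(c) sonority 1-5-4: ill-formed.
(d) sonority 3-3-2-1: ill-formed.
(e) sonority 3-3-3-3: ill-formed.

b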